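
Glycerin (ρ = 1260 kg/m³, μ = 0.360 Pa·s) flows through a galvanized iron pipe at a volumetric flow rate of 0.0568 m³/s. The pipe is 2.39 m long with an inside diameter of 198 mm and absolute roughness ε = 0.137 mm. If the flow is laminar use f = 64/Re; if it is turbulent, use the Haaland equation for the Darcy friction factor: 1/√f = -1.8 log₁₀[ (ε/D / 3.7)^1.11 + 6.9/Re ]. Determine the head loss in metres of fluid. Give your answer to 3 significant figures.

h_f ≈ 0.105 m

Cross-sectional area A = πD²/4 = π(0.198)²/4 = 0.03079 m²; mean velocity V = Q/A = 0.0568/0.03079 = 1.845 m/s.
Reynolds number Re = ρVD/μ = 1260 · 1.845 · 0.198 / 0.36 = 1278.
Re < 2300 → laminar flow, so f = 64/Re = 64/1278 = 0.05006 (the turbulent correlation is not needed).
Darcy-Weisbach: ΔP = f(L/D)(ρV²/2) = 0.05006·(2.39/0.198)·(1260·1.845²/2) = 0.05006·12.07·2144 = 1296 Pa.
Head loss h_f = ΔP/(ρg) = 1296/(1260·9.81) = 0.105 m.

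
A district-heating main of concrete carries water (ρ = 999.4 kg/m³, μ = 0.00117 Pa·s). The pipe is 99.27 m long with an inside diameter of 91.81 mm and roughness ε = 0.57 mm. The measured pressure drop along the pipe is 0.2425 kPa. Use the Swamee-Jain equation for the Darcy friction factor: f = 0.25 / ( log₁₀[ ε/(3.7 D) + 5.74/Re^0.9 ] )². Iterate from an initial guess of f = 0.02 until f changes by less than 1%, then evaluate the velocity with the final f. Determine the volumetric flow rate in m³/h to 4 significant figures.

Rearranging Darcy-Weisbach: V = √(2·ΔP·D/(f·L·ρ)). With ε/D = 0.00057/0.09181 = 0.00621, iterate starting from f = 0.02:
  f = 0.02 → V = √(2·242.5·0.09181/(0.02·99.27·999.4)) = 0.1498 m/s; Re = ρVD/μ = 1.175e+04; f → 0.03894
  f = 0.03894 → V = 0.1074 m/s; Re = 8420; f → 0.04086
  f = 0.04086 → V = 0.1048 m/s; Re = 8219; f → 0.04102
Converged (Δf/f < 1%). With the final f = 0.04102: V = √(2·242.5·0.09181/(0.04102·99.27·999.4)) = 0.1046 m/s.
Q = V·A = 0.1046·(π/4·0.09181²) = 0.0006925 m³/s = 2.493 m³/h.

Q ≈ 2.493 m³/h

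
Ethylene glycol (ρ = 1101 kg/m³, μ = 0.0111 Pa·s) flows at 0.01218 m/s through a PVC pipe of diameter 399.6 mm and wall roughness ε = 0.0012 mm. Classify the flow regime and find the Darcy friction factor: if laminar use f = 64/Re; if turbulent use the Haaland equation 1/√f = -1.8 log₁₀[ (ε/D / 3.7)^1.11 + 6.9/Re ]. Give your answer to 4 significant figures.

f ≈ 0.1326

Re = ρVD/μ = 1101·0.01218·0.3996/0.0111 = 482.8.
Re < 2300 → laminar, so f = 64/Re = 0.1326 (roughness is irrelevant in laminar flow).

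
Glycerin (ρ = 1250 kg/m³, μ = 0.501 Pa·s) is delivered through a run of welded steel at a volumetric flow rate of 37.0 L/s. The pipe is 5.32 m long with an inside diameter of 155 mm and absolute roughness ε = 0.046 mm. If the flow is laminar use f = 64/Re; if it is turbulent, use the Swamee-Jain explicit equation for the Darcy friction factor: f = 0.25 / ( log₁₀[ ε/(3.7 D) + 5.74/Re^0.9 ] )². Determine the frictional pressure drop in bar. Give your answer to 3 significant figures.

ΔP ≈ 0.0696 bar

Q = 37.0 L/s = 37.0/1000 = 0.037 m³/s.
Cross-sectional area A = πD²/4 = π(0.155)²/4 = 0.01887 m²; mean velocity V = Q/A = 0.037/0.01887 = 1.961 m/s.
Reynolds number Re = ρVD/μ = 1250 · 1.961 · 0.155 / 0.501 = 758.3.
Re < 2300 → laminar flow, so f = 64/Re = 64/758.3 = 0.0844 (the turbulent correlation is not needed).
Darcy-Weisbach: ΔP = f(L/D)(ρV²/2) = 0.0844·(5.32/0.155)·(1250·1.961²/2) = 0.0844·34.32·2403 = 6961 Pa.
ΔP = 6961 Pa = 0.0696 bar.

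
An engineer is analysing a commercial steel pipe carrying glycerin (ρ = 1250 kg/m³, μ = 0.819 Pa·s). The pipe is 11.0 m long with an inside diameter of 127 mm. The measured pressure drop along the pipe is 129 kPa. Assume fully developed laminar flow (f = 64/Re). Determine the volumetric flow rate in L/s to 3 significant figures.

Q ≈ 91.4 L/s

For laminar flow, f = 64/Re with Re = ρVD/μ, so Darcy-Weisbach reduces to ΔP = 32μLV/D². Solving for V: V = ΔP·D²/(32μL) = 1.29e+05·(0.127)²/(32·0.819·11) = 7.217 m/s.
Check: Re = ρVD/μ = 1250·7.217·0.127/0.819 = 1399 < 2300, so the laminar assumption holds.
Q = V·A = 7.217·(π/4·0.127²) = 0.09143 m³/s = 91.4 L/s.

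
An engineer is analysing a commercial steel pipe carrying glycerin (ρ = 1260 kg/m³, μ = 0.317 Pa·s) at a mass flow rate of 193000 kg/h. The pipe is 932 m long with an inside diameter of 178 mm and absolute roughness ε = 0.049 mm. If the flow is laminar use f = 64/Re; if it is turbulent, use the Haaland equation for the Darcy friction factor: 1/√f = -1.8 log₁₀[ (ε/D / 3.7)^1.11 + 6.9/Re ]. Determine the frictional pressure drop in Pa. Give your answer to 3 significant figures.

ΔP ≈ 510000 Pa

ṁ = 193000 kg/h = 193000/3600 = 53.61 kg/s.
A = πD²/4 = π(0.178)²/4 = 0.02488 m²; mean velocity V = ṁ/(ρA) = 53.61/(1260 · 0.02488) = 1.71 m/s.
Reynolds number Re = ρVD/μ = 1260 · 1.71 · 0.178 / 0.317 = 1210.
Re < 2300 → laminar flow, so f = 64/Re = 64/1210 = 0.0529 (the turbulent correlation is not needed).
Darcy-Weisbach: ΔP = f(L/D)(ρV²/2) = 0.0529·(932/0.178)·(1260·1.71²/2) = 0.0529·5236·1842 = 5.102e+05 Pa.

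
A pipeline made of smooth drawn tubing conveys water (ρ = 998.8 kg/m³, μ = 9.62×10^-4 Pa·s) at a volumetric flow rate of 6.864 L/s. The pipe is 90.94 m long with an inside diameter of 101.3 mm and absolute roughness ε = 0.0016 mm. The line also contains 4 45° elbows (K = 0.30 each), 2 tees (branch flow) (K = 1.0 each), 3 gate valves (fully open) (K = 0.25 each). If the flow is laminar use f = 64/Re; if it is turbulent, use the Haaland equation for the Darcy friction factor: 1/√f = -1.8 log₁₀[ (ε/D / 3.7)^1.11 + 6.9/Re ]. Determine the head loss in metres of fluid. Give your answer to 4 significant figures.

h_f ≈ 0.7532 m

Q = 6.864 L/s = 6.864/1000 = 0.006864 m³/s.
Cross-sectional area A = πD²/4 = π(0.1013)²/4 = 0.00806 m²; mean velocity V = Q/A = 0.006864/0.00806 = 0.8517 m/s.
Reynolds number Re = ρVD/μ = 998.8 · 0.8517 · 0.1013 / 0.000962 = 8.957e+04.
Re > 4000 → turbulent. Relative roughness ε/D = 1.6e-06/0.1013 = 1.58e-05. Haaland: 1/√f = -1.8 log₁₀[(1.58e-05/3.7)^1.11 + 6.9/8.957e+04] = -1.8 log₁₀[1.1e-06 + 7.7e-05] = 7.393, so f = 0.0183.
Total minor-loss coefficient ΣK = 4·0.3 + 2·1 + 3·0.25 = 3.95.
ΔP = [f·L/D + ΣK]·(ρV²/2) = [0.0183·90.94/0.1013 + 3.95]·(998.8·0.8517²/2) = [16.43 + 3.95]·362.2 = 7381 Pa.
Head loss h_f = ΔP/(ρg) = 7381/(998.8·9.81) = 0.7532 m.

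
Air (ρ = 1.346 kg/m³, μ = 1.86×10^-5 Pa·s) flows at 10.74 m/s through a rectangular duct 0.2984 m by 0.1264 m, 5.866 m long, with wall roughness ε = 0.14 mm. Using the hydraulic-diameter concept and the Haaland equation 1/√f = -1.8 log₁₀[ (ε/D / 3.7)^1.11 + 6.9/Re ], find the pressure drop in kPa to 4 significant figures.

ΔP ≈ 0.05277 kPa

Hydraulic diameter D_h = 4A/P = 4·(0.2984·0.1264)/(2·(0.2984+0.1264)) = 0.1509/0.8496 = 0.1776 m.
Re = ρVD_h/μ = 1.346·10.74·0.1776/1.86e-05 = 1.38e+05.
ε/D_h = 0.00014/0.1776 = 0.000788; Haaland gives 1/√f = -1.8 log₁₀[8.41e-05+5e-05] = 6.971, so f = 0.02058.
ΔP = f(L/D_h)(ρV²/2) = 0.02058·5.866/0.1776·77.63 = 52.77 Pa.
ΔP = 0.05277 kPa.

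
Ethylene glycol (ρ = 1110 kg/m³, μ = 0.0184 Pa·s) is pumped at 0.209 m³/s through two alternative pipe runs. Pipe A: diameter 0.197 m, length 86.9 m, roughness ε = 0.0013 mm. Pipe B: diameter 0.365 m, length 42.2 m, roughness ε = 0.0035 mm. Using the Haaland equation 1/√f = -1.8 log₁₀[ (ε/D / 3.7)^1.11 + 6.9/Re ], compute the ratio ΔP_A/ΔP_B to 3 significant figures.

Pipe A: V = Q/A = 0.209/0.03048 = 6.857 m/s; Re = 8.149e+04; ε/D = 6.6e-06; Haaland → f = 0.01863; ΔP_A = f(L/D)(ρV²/2) = 2.145e+05 Pa.
Pipe B: V = Q/A = 0.209/0.1046 = 1.997 m/s; Re = 4.398e+04; ε/D = 9.59e-06; Haaland → f = 0.02134; ΔP_B = f(L/D)(ρV²/2) = 5464 Pa.
ΔP_A/ΔP_B = 2.145e+05/5464 = 39.2.

ΔP_A/ΔP_B ≈ 39.2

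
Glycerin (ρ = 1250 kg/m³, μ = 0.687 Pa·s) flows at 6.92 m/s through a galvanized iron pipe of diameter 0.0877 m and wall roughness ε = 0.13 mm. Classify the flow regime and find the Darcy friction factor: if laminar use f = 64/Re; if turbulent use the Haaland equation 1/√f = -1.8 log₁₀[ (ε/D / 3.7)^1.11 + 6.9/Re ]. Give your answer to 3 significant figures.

Re = ρVD/μ = 1250·6.92·0.0877/0.687 = 1104.
Re < 2300 → laminar, so f = 64/Re = 0.05796 (roughness is irrelevant in laminar flow).

f ≈ 0.0580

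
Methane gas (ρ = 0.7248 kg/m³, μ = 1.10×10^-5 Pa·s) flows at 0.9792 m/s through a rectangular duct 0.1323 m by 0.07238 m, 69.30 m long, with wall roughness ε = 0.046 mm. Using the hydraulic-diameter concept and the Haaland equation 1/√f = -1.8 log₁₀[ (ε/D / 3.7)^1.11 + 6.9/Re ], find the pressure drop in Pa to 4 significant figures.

Hydraulic diameter D_h = 4A/P = 4·(0.1323·0.07238)/(2·(0.1323+0.07238)) = 0.0383/0.4094 = 0.09357 m.
Re = ρVD_h/μ = 0.7248·0.9792·0.09357/1.1e-05 = 6037.
ε/D_h = 4.6e-05/0.09357 = 0.000492; Haaland gives 1/√f = -1.8 log₁₀[4.98e-05+0.00114] = 5.262, so f = 0.03611.
ΔP = f(L/D_h)(ρV²/2) = 0.03611·69.3/0.09357·0.3475 = 9.294 Pa.

ΔP ≈ 9.294 Pa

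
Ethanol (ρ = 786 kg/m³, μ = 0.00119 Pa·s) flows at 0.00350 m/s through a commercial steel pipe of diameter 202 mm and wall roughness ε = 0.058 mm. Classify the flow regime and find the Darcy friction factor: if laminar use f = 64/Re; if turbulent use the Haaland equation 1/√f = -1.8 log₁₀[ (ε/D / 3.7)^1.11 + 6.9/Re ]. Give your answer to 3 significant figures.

f ≈ 0.137

Re = ρVD/μ = 786·0.0035·0.202/0.00119 = 467.
Re < 2300 → laminar, so f = 64/Re = 0.1371 (roughness is irrelevant in laminar flow).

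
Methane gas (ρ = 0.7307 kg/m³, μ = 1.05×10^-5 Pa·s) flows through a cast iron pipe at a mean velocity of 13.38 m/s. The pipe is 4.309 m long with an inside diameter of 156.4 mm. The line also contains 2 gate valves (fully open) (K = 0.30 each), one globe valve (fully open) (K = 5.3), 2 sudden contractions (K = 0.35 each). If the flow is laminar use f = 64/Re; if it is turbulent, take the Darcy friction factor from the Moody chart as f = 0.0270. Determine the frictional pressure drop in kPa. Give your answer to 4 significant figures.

Reynolds number Re = ρVD/μ = 0.7307 · 13.38 · 0.1564 / 1.05e-05 = 1.456e+05.
Re > 4000 → turbulent; use the Moody-chart value f = 0.0270.
Total minor-loss coefficient ΣK = 2·0.3 + 1·5.3 + 2·0.35 = 6.6.
ΔP = [f·L/D + ΣK]·(ρV²/2) = [0.027·4.309/0.1564 + 6.6]·(0.7307·13.38²/2) = [0.7439 + 6.6]·65.41 = 480.3 Pa.
ΔP = 480.3 Pa = 0.4803 kPa.

ΔP ≈ 0.4803 kPa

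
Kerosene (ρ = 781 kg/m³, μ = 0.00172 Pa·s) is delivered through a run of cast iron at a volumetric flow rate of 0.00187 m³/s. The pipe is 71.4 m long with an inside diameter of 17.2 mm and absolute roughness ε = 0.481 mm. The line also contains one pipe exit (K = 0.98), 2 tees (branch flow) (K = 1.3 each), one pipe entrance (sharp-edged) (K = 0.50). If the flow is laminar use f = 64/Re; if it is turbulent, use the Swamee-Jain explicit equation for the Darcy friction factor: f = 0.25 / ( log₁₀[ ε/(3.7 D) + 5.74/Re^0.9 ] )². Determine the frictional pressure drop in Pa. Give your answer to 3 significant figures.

Cross-sectional area A = πD²/4 = π(0.0172)²/4 = 0.0002324 m²; mean velocity V = Q/A = 0.00187/0.0002324 = 8.048 m/s.
Reynolds number Re = ρVD/μ = 781 · 8.048 · 0.0172 / 0.00172 = 6.286e+04.
Re > 4000 → turbulent. Relative roughness ε/D = 0.000481/0.0172 = 0.028. Swamee-Jain: f = 0.25/(log₁₀[0.028/3.7 + 5.74/6.286e+04^0.9])² = 0.25/(log₁₀[0.00756 + 0.000276])² = 0.25/(-2.106)² = 0.05637.
Total minor-loss coefficient ΣK = 1·0.98 + 2·1.3 + 1·0.5 = 4.08.
ΔP = [f·L/D + ΣK]·(ρV²/2) = [0.05637·71.4/0.0172 + 4.08]·(781·8.048²/2) = [234 + 4.08]·2.529e+04 = 6.021e+06 Pa.

ΔP ≈ 6.02×10^6 Pa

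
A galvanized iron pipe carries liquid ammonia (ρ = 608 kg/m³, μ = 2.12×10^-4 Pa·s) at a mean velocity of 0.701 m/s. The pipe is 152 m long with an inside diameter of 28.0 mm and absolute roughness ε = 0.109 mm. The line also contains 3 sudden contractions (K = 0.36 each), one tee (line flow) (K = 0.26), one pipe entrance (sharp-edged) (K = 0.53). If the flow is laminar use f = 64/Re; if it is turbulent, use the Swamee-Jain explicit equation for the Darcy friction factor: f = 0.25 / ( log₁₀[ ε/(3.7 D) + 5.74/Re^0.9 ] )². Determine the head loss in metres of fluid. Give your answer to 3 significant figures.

Reynolds number Re = ρVD/μ = 608 · 0.701 · 0.028 / 0.000212 = 5.629e+04.
Re > 4000 → turbulent. Relative roughness ε/D = 0.000109/0.028 = 0.00389. Swamee-Jain: f = 0.25/(log₁₀[0.00389/3.7 + 5.74/5.629e+04^0.9])² = 0.25/(log₁₀[0.00105 + 0.000304])² = 0.25/(-2.868)² = 0.0304.
Total minor-loss coefficient ΣK = 3·0.36 + 1·0.26 + 1·0.53 = 1.87.
ΔP = [f·L/D + ΣK]·(ρV²/2) = [0.0304·152/0.028 + 1.87]·(608·0.701²/2) = [165 + 1.87]·149.4 = 2.493e+04 Pa.
Head loss h_f = ΔP/(ρg) = 2.493e+04/(608·9.81) = 4.18 m.

h_f ≈ 4.18 m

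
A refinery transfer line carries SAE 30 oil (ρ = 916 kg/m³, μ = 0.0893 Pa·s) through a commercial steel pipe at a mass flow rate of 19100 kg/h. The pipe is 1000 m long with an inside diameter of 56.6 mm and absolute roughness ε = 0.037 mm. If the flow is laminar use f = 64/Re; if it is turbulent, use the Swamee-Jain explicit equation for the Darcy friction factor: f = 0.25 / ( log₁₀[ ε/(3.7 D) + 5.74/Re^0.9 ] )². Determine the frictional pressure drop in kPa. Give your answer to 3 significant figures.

ΔP ≈ 2050 kPa

ṁ = 19100 kg/h = 19100/3600 = 5.306 kg/s.
A = πD²/4 = π(0.0566)²/4 = 0.002516 m²; mean velocity V = ṁ/(ρA) = 5.306/(916 · 0.002516) = 2.302 m/s.
Reynolds number Re = ρVD/μ = 916 · 2.302 · 0.0566 / 0.0893 = 1337.
Re < 2300 → laminar flow, so f = 64/Re = 64/1337 = 0.04789 (the turbulent correlation is not needed).
Darcy-Weisbach: ΔP = f(L/D)(ρV²/2) = 0.04789·(1000/0.0566)·(916·2.302²/2) = 0.04789·1.767e+04·2427 = 2.053e+06 Pa.
ΔP = 2.053e+06 Pa = 2050 kPa.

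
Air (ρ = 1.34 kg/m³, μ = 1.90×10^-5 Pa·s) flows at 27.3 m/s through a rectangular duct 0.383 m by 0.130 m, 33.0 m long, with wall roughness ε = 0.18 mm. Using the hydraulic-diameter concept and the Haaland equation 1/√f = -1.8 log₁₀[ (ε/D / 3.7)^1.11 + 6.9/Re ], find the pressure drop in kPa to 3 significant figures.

Hydraulic diameter D_h = 4A/P = 4·(0.383·0.13)/(2·(0.383+0.13)) = 0.1992/1.026 = 0.1941 m.
Re = ρVD_h/μ = 1.34·27.3·0.1941/1.9e-05 = 3.737e+05.
ε/D_h = 0.00018/0.1941 = 0.000927; Haaland gives 1/√f = -1.8 log₁₀[0.000101+1.85e-05] = 7.063, so f = 0.02004.
ΔP = f(L/D_h)(ρV²/2) = 0.02004·33/0.1941·499.3 = 1702 Pa.
ΔP = 1.70 kPa.

ΔP ≈ 1.70 kPa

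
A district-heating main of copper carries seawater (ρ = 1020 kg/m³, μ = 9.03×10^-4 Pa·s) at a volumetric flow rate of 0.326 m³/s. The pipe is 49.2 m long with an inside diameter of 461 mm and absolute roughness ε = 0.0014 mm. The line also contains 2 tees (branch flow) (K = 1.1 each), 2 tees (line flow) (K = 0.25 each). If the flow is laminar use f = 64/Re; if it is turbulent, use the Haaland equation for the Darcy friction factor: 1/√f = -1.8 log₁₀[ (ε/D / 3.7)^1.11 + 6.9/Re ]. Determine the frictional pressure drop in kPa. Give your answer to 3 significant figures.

Cross-sectional area A = πD²/4 = π(0.461)²/4 = 0.1669 m²; mean velocity V = Q/A = 0.326/0.1669 = 1.953 m/s.
Reynolds number Re = ρVD/μ = 1020 · 1.953 · 0.461 / 0.000903 = 1.017e+06.
Re > 4000 → turbulent. Relative roughness ε/D = 1.4e-06/0.461 = 3.04e-06. Haaland: 1/√f = -1.8 log₁₀[(3.04e-06/3.7)^1.11 + 6.9/1.017e+06] = -1.8 log₁₀[1.76e-07 + 6.78e-06] = 9.283, so f = 0.0116.
Total minor-loss coefficient ΣK = 2·1.1 + 2·0.25 = 2.7.
ΔP = [f·L/D + ΣK]·(ρV²/2) = [0.0116·49.2/0.461 + 2.7]·(1020·1.953²/2) = [1.238 + 2.7]·1945 = 7662 Pa.
ΔP = 7662 Pa = 7.66 kPa.

ΔP ≈ 7.66 kPa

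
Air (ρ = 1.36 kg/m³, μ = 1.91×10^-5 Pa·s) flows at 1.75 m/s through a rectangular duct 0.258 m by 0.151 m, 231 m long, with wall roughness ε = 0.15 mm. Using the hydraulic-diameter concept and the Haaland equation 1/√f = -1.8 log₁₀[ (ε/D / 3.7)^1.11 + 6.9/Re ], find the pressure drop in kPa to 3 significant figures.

Hydraulic diameter D_h = 4A/P = 4·(0.258·0.151)/(2·(0.258+0.151)) = 0.1558/0.818 = 0.1905 m.
Re = ρVD_h/μ = 1.36·1.75·0.1905/1.91e-05 = 2.374e+04.
ε/D_h = 0.00015/0.1905 = 0.000787; Haaland gives 1/√f = -1.8 log₁₀[8.4e-05+0.000291] = 6.168, so f = 0.02629.
ΔP = f(L/D_h)(ρV²/2) = 0.02629·231/0.1905·2.083 = 66.39 Pa.
ΔP = 0.0664 kPa.

ΔP ≈ 0.0664 kPa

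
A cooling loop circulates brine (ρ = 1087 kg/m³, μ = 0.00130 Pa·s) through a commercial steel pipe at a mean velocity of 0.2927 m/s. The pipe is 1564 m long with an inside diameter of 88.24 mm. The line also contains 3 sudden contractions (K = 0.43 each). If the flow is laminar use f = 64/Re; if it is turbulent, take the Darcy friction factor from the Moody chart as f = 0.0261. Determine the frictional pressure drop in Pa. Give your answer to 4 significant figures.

Reynolds number Re = ρVD/μ = 1087 · 0.2927 · 0.08824 / 0.0013 = 2.16e+04.
Re > 4000 → turbulent; use the Moody-chart value f = 0.0261.
Total minor-loss coefficient ΣK = 3·0.43 = 1.29.
ΔP = [f·L/D + ΣK]·(ρV²/2) = [0.0261·1564/0.08824 + 1.29]·(1087·0.2927²/2) = [462.6 + 1.29]·46.56 = 2.16e+04 Pa.

ΔP ≈ 21600 Pa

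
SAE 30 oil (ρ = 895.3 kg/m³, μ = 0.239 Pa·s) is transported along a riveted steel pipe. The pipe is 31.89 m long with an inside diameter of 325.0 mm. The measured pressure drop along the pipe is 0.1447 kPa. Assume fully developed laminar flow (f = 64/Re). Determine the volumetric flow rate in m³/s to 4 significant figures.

Q ≈ 0.005199 m³/s

For laminar flow, f = 64/Re with Re = ρVD/μ, so Darcy-Weisbach reduces to ΔP = 32μLV/D². Solving for V: V = ΔP·D²/(32μL) = 144.7·(0.325)²/(32·0.239·31.89) = 0.06267 m/s.
Check: Re = ρVD/μ = 895.3·0.06267·0.325/0.239 = 76.29 < 2300, so the laminar assumption holds.
Q = V·A = 0.06267·(π/4·0.325²) = 0.005199 m³/s = 0.005199 m³/s.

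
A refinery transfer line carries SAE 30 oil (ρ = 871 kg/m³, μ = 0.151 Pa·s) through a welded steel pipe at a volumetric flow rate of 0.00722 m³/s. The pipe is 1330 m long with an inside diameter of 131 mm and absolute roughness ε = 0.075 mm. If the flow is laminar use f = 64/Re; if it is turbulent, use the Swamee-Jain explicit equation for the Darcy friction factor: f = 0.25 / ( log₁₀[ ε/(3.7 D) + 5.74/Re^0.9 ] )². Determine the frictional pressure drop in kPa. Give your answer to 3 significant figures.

Cross-sectional area A = πD²/4 = π(0.131)²/4 = 0.01348 m²; mean velocity V = Q/A = 0.00722/0.01348 = 0.5357 m/s.
Reynolds number Re = ρVD/μ = 871 · 0.5357 · 0.131 / 0.151 = 404.8.
Re < 2300 → laminar flow, so f = 64/Re = 64/404.8 = 0.1581 (the turbulent correlation is not needed).
Darcy-Weisbach: ΔP = f(L/D)(ρV²/2) = 0.1581·(1330/0.131)·(871·0.5357²/2) = 0.1581·1.015e+04·125 = 2.006e+05 Pa.
ΔP = 2.006e+05 Pa = 201 kPa.

ΔP ≈ 201 kPa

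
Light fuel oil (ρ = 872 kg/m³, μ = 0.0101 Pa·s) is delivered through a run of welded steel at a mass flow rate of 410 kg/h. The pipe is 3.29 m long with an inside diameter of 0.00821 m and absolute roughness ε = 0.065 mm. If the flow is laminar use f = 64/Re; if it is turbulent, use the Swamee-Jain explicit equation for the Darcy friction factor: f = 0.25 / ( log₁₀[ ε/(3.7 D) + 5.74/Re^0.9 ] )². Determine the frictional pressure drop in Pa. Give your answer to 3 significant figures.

ΔP ≈ 38900 Pa

ṁ = 410 kg/h = 410/3600 = 0.1139 kg/s.
A = πD²/4 = π(0.00821)²/4 = 5.294e-05 m²; mean velocity V = ṁ/(ρA) = 0.1139/(872 · 5.294e-05) = 2.467 m/s.
Reynolds number Re = ρVD/μ = 872 · 2.467 · 0.00821 / 0.0101 = 1749.
Re < 2300 → laminar flow, so f = 64/Re = 64/1749 = 0.0366 (the turbulent correlation is not needed).
Darcy-Weisbach: ΔP = f(L/D)(ρV²/2) = 0.0366·(3.29/0.00821)·(872·2.467²/2) = 0.0366·400.7·2654 = 3.892e+04 Pa.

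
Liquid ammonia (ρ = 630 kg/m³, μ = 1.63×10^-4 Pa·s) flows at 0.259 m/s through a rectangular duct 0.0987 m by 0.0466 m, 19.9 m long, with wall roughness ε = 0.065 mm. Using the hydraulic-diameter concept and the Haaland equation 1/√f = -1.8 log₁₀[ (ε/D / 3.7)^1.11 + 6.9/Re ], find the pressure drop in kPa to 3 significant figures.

ΔP ≈ 0.154 kPa

Hydraulic diameter D_h = 4A/P = 4·(0.0987·0.0466)/(2·(0.0987+0.0466)) = 0.0184/0.2906 = 0.06331 m.
Re = ρVD_h/μ = 630·0.259·0.06331/0.000163 = 6.338e+04.
ε/D_h = 6.5e-05/0.06331 = 0.00103; Haaland gives 1/√f = -1.8 log₁₀[0.000113+0.000109] = 6.578, so f = 0.02311.
ΔP = f(L/D_h)(ρV²/2) = 0.02311·19.9/0.06331·21.13 = 153.5 Pa.
ΔP = 0.154 kPa.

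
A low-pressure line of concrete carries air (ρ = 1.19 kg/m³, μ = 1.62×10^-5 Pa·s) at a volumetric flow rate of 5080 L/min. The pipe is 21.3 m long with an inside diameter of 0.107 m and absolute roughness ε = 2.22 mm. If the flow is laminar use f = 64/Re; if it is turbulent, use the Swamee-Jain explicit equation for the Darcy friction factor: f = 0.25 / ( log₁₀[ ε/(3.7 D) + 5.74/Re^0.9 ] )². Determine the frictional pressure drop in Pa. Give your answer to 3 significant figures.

ΔP ≈ 526 Pa

Q = 5080 L/min = 5080/60000 = 0.08467 m³/s.
Cross-sectional area A = πD²/4 = π(0.107)²/4 = 0.008992 m²; mean velocity V = Q/A = 0.08467/0.008992 = 9.416 m/s.
Reynolds number Re = ρVD/μ = 1.19 · 9.416 · 0.107 / 1.62e-05 = 7.401e+04.
Re > 4000 → turbulent. Relative roughness ε/D = 0.00222/0.107 = 0.0207. Swamee-Jain: f = 0.25/(log₁₀[0.0207/3.7 + 5.74/7.401e+04^0.9])² = 0.25/(log₁₀[0.00561 + 0.000238])² = 0.25/(-2.233)² = 0.05013.
Darcy-Weisbach: ΔP = f(L/D)(ρV²/2) = 0.05013·(21.3/0.107)·(1.19·9.416²/2) = 0.05013·199.1·52.75 = 526.4 Pa.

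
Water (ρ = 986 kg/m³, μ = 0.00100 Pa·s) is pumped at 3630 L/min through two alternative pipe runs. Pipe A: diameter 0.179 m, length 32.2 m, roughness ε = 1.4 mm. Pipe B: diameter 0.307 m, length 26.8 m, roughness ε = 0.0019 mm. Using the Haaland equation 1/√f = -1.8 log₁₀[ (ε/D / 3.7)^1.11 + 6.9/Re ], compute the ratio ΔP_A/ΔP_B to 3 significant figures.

ΔP_A/ΔP_B ≈ 42.0

Pipe A: V = Q/A = 0.0605/0.02516 = 2.404 m/s; Re = 4.243e+05; ε/D = 0.00782; Haaland → f = 0.03516; ΔP_A = f(L/D)(ρV²/2) = 1.802e+04 Pa.
Pipe B: V = Q/A = 0.0605/0.07402 = 0.8173 m/s; Re = 2.474e+05; ε/D = 6.19e-06; Haaland → f = 0.01492; ΔP_B = f(L/D)(ρV²/2) = 428.9 Pa.
ΔP_A/ΔP_B = 1.802e+04/428.9 = 42.0.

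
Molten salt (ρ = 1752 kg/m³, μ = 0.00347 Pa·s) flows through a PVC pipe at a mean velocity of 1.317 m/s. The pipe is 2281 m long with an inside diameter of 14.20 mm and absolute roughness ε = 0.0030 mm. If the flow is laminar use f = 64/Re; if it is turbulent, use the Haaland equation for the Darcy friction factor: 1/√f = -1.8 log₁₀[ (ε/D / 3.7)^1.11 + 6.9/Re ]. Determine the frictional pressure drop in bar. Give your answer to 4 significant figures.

ΔP ≈ 77.15 bar

Reynolds number Re = ρVD/μ = 1752 · 1.317 · 0.0142 / 0.00347 = 9442.
Re > 4000 → turbulent. Relative roughness ε/D = 3e-06/0.0142 = 0.000211. Haaland: 1/√f = -1.8 log₁₀[(0.000211/3.7)^1.11 + 6.9/9442] = -1.8 log₁₀[1.95e-05 + 0.000731] = 5.625, so f = 0.03161.
Darcy-Weisbach: ΔP = f(L/D)(ρV²/2) = 0.03161·(2281/0.0142)·(1752·1.317²/2) = 0.03161·1.606e+05·1519 = 7.715e+06 Pa.
ΔP = 7.715e+06 Pa = 77.15 bar.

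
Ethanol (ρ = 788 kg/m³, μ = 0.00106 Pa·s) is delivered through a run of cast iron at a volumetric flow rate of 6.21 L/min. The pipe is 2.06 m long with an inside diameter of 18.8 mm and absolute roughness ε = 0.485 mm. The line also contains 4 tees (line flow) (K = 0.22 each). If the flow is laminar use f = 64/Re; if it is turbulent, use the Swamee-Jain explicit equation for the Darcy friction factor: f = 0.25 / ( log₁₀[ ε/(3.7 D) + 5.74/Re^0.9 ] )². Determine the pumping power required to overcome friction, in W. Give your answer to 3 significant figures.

Q = 6.21 L/min = 6.21/60000 = 0.0001035 m³/s.
Cross-sectional area A = πD²/4 = π(0.0188)²/4 = 0.0002776 m²; mean velocity V = Q/A = 0.0001035/0.0002776 = 0.3729 m/s.
Reynolds number Re = ρVD/μ = 788 · 0.3729 · 0.0188 / 0.00106 = 5211.
Re > 4000 → turbulent. Relative roughness ε/D = 0.000485/0.0188 = 0.0258. Swamee-Jain: f = 0.25/(log₁₀[0.0258/3.7 + 5.74/5211^0.9])² = 0.25/(log₁₀[0.00697 + 0.00259])² = 0.25/(-2.019)² = 0.06131.
Total minor-loss coefficient ΣK = 4·0.22 = 0.88.
ΔP = [f·L/D + ΣK]·(ρV²/2) = [0.06131·2.06/0.0188 + 0.88]·(788·0.3729²/2) = [6.718 + 0.88]·54.77 = 416.2 Pa.
Pumping power P = QΔP = 0.0001035·416.2 = 0.04307 W = 0.0431 W.

P ≈ 0.0431 W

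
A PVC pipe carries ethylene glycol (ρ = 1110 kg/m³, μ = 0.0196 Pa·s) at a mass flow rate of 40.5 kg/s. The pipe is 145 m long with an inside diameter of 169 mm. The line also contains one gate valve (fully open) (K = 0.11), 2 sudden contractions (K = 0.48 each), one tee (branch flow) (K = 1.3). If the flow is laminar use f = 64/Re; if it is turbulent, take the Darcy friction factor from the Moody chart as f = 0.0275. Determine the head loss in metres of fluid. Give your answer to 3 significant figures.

h_f ≈ 3.50 m

A = πD²/4 = π(0.169)²/4 = 0.02243 m²; mean velocity V = ṁ/(ρA) = 40.5/(1110 · 0.02243) = 1.627 m/s.
Reynolds number Re = ρVD/μ = 1110 · 1.627 · 0.169 / 0.0196 = 1.557e+04.
Re > 4000 → turbulent; use the Moody-chart value f = 0.0275.
Total minor-loss coefficient ΣK = 1·0.11 + 2·0.48 + 1·1.3 = 2.37.
ΔP = [f·L/D + ΣK]·(ρV²/2) = [0.0275·145/0.169 + 2.37]·(1110·1.627²/2) = [23.59 + 2.37]·1468 = 3.813e+04 Pa.
Head loss h_f = ΔP/(ρg) = 3.813e+04/(1110·9.81) = 3.50 m.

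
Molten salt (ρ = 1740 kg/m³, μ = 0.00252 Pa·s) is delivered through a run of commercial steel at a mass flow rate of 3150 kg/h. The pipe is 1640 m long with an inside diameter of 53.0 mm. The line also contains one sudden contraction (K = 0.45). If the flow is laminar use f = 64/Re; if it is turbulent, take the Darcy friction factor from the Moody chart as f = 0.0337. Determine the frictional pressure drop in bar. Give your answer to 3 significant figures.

ṁ = 3150 kg/h = 3150/3600 = 0.875 kg/s.
A = πD²/4 = π(0.053)²/4 = 0.002206 m²; mean velocity V = ṁ/(ρA) = 0.875/(1740 · 0.002206) = 0.2279 m/s.
Reynolds number Re = ρVD/μ = 1740 · 0.2279 · 0.053 / 0.00252 = 8341.
Re > 4000 → turbulent; use the Moody-chart value f = 0.0337.
Total minor-loss coefficient ΣK = 1·0.45 = 0.45.
ΔP = [f·L/D + ΣK]·(ρV²/2) = [0.0337·1640/0.053 + 0.45]·(1740·0.2279²/2) = [1043 + 0.45]·45.2 = 4.716e+04 Pa.
ΔP = 4.716e+04 Pa = 0.472 bar.

ΔP ≈ 0.472 bar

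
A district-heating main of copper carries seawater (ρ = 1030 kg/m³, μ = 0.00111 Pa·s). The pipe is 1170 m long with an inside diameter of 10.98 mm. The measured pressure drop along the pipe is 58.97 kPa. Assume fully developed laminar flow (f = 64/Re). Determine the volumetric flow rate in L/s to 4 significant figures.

Q ≈ 0.01620 L/s

For laminar flow, f = 64/Re with Re = ρVD/μ, so Darcy-Weisbach reduces to ΔP = 32μLV/D². Solving for V: V = ΔP·D²/(32μL) = 5.897e+04·(0.01098)²/(32·0.00111·1170) = 0.1711 m/s.
Check: Re = ρVD/μ = 1030·0.1711·0.01098/0.00111 = 1743 < 2300, so the laminar assumption holds.
Q = V·A = 0.1711·(π/4·0.01098²) = 1.62e-05 m³/s = 0.01620 L/s.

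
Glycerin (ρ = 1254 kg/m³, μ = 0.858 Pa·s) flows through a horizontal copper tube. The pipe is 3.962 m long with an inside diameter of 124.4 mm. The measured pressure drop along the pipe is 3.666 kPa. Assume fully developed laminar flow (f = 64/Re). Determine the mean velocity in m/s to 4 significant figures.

V ≈ 0.5215 m/s

For laminar flow, f = 64/Re with Re = ρVD/μ, so Darcy-Weisbach reduces to ΔP = 32μLV/D². Solving for V: V = ΔP·D²/(32μL) = 3666·(0.1244)²/(32·0.858·3.962) = 0.5215 m/s.
Check: Re = ρVD/μ = 1254·0.5215·0.1244/0.858 = 94.82 < 2300, so the laminar assumption holds.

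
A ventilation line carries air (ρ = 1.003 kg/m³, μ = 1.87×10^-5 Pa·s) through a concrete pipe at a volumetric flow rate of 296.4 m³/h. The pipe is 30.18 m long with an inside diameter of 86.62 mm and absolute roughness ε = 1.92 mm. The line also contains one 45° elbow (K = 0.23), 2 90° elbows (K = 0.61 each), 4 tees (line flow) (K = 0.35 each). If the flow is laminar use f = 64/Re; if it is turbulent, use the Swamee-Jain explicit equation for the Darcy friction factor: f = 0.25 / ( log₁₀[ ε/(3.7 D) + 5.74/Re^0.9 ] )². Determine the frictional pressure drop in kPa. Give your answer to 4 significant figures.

Q = 296.4 m³/h = 296.4/3600 = 0.08233 m³/s.
Cross-sectional area A = πD²/4 = π(0.08662)²/4 = 0.005893 m²; mean velocity V = Q/A = 0.08233/0.005893 = 13.97 m/s.
Reynolds number Re = ρVD/μ = 1.003 · 13.97 · 0.08662 / 1.87e-05 = 6.491e+04.
Re > 4000 → turbulent. Relative roughness ε/D = 0.00192/0.08662 = 0.0222. Swamee-Jain: f = 0.25/(log₁₀[0.0222/3.7 + 5.74/6.491e+04^0.9])² = 0.25/(log₁₀[0.00599 + 0.000268])² = 0.25/(-2.204)² = 0.05149.
Total minor-loss coefficient ΣK = 1·0.23 + 2·0.61 + 4·0.35 = 2.85.
ΔP = [f·L/D + ΣK]·(ρV²/2) = [0.05149·30.18/0.08662 + 2.85]·(1.003·13.97²/2) = [17.94 + 2.85]·97.9 = 2035 Pa.
ΔP = 2035 Pa = 2.035 kPa.

ΔP ≈ 2.035 kPa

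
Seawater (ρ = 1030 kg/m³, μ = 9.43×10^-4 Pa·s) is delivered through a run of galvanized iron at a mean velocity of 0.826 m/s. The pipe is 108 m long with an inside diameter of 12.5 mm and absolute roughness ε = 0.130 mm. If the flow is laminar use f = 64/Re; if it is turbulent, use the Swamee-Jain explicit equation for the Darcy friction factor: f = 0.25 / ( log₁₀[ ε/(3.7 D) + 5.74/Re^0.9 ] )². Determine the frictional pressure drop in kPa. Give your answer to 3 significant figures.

Reynolds number Re = ρVD/μ = 1030 · 0.826 · 0.0125 / 0.000943 = 1.128e+04.
Re > 4000 → turbulent. Relative roughness ε/D = 0.00013/0.0125 = 0.0104. Swamee-Jain: f = 0.25/(log₁₀[0.0104/3.7 + 5.74/1.128e+04^0.9])² = 0.25/(log₁₀[0.00281 + 0.00129])² = 0.25/(-2.387)² = 0.04389.
Darcy-Weisbach: ΔP = f(L/D)(ρV²/2) = 0.04389·(108/0.0125)·(1030·0.826²/2) = 0.04389·8640·351.4 = 1.332e+05 Pa.
ΔP = 1.332e+05 Pa = 133 kPa.

ΔP ≈ 133 kPa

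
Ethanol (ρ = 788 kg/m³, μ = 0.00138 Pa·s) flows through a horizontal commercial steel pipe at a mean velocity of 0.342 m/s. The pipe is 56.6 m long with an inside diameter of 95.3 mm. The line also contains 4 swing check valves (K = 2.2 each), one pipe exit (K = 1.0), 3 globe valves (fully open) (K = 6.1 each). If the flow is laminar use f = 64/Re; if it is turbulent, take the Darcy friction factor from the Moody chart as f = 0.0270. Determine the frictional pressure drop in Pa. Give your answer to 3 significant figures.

Reynolds number Re = ρVD/μ = 788 · 0.342 · 0.0953 / 0.00138 = 1.861e+04.
Re > 4000 → turbulent; use the Moody-chart value f = 0.0270.
Total minor-loss coefficient ΣK = 4·2.2 + 1·1 + 3·6.1 = 28.1.
ΔP = [f·L/D + ΣK]·(ρV²/2) = [0.027·56.6/0.0953 + 28.1]·(788·0.342²/2) = [16.04 + 28.1]·46.08 = 2034 Pa.

ΔP ≈ 2030 Pa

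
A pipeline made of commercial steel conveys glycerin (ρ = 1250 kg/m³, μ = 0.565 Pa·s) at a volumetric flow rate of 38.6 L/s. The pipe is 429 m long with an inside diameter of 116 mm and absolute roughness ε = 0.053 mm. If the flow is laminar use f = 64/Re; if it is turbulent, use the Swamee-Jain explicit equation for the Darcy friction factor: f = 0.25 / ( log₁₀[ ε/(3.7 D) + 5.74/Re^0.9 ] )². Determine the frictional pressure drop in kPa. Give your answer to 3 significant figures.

Q = 38.6 L/s = 38.6/1000 = 0.0386 m³/s.
Cross-sectional area A = πD²/4 = π(0.116)²/4 = 0.01057 m²; mean velocity V = Q/A = 0.0386/0.01057 = 3.652 m/s.
Reynolds number Re = ρVD/μ = 1250 · 3.652 · 0.116 / 0.565 = 937.3.
Re < 2300 → laminar flow, so f = 64/Re = 64/937.3 = 0.06828 (the turbulent correlation is not needed).
Darcy-Weisbach: ΔP = f(L/D)(ρV²/2) = 0.06828·(429/0.116)·(1250·3.652²/2) = 0.06828·3698·8338 = 2.105e+06 Pa.
ΔP = 2.105e+06 Pa = 2110 kPa.

ΔP ≈ 2110 kPa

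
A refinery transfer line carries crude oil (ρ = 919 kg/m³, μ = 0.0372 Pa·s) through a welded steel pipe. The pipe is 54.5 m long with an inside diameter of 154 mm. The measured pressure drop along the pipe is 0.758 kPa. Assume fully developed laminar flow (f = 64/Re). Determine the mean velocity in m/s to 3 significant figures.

For laminar flow, f = 64/Re with Re = ρVD/μ, so Darcy-Weisbach reduces to ΔP = 32μLV/D². Solving for V: V = ΔP·D²/(32μL) = 758·(0.154)²/(32·0.0372·54.5) = 0.2771 m/s.
Check: Re = ρVD/μ = 919·0.2771·0.154/0.0372 = 1054 < 2300, so the laminar assumption holds.

V ≈ 0.277 m/s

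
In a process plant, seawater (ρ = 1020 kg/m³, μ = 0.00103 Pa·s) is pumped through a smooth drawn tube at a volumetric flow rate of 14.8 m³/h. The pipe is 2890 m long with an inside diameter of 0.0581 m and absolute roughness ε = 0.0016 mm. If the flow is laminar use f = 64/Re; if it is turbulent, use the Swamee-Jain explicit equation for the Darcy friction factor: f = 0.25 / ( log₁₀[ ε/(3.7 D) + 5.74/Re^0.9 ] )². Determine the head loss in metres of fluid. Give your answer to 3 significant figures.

Q = 14.8 m³/h = 14.8/3600 = 0.004111 m³/s.
Cross-sectional area A = πD²/4 = π(0.0581)²/4 = 0.002651 m²; mean velocity V = Q/A = 0.004111/0.002651 = 1.551 m/s.
Reynolds number Re = ρVD/μ = 1020 · 1.551 · 0.0581 / 0.00103 = 8.922e+04.
Re > 4000 → turbulent. Relative roughness ε/D = 1.6e-06/0.0581 = 2.75e-05. Swamee-Jain: f = 0.25/(log₁₀[2.75e-05/3.7 + 5.74/8.922e+04^0.9])² = 0.25/(log₁₀[7.44e-06 + 0.000201])² = 0.25/(-3.681)² = 0.01845.
Darcy-Weisbach: ΔP = f(L/D)(ρV²/2) = 0.01845·(2890/0.0581)·(1020·1.551²/2) = 0.01845·4.974e+04·1226 = 1.126e+06 Pa.
Head loss h_f = ΔP/(ρg) = 1.126e+06/(1020·9.81) = 112 m.

h_f ≈ 112 m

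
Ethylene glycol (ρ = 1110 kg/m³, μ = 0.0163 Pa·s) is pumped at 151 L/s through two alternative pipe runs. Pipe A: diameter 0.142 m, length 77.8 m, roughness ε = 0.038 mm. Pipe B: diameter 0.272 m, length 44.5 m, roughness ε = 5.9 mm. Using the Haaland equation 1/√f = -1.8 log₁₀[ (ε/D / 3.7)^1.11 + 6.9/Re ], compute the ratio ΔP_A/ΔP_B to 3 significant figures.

ΔP_A/ΔP_B ≈ 17.0

Pipe A: V = Q/A = 0.151/0.01584 = 9.535 m/s; Re = 9.22e+04; ε/D = 0.000268; Haaland → f = 0.0193; ΔP_A = f(L/D)(ρV²/2) = 5.335e+05 Pa.
Pipe B: V = Q/A = 0.151/0.05811 = 2.599 m/s; Re = 4.813e+04; ε/D = 0.0217; Haaland → f = 0.05104; ΔP_B = f(L/D)(ρV²/2) = 3.129e+04 Pa.
ΔP_A/ΔP_B = 5.335e+05/3.129e+04 = 17.0.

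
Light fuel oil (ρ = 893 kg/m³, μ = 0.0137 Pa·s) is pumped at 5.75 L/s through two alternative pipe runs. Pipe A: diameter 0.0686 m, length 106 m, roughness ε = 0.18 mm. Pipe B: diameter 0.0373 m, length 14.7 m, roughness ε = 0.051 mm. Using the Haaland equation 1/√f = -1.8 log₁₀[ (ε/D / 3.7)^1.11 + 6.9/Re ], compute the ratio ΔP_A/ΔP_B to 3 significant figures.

Pipe A: V = Q/A = 0.00575/0.003696 = 1.556 m/s; Re = 6956; ε/D = 0.00262; Haaland → f = 0.03715; ΔP_A = f(L/D)(ρV²/2) = 6.204e+04 Pa.
Pipe B: V = Q/A = 0.00575/0.001093 = 5.262 m/s; Re = 1.279e+04; ε/D = 0.00137; Haaland → f = 0.03094; ΔP_B = f(L/D)(ρV²/2) = 1.507e+05 Pa.
ΔP_A/ΔP_B = 6.204e+04/1.507e+05 = 0.412.

ΔP_A/ΔP_B ≈ 0.412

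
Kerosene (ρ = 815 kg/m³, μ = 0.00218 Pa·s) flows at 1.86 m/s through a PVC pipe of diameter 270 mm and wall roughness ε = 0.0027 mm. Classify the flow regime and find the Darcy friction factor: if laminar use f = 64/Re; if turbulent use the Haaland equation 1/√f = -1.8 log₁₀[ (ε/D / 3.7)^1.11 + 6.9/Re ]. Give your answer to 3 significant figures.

f ≈ 0.0157

Re = ρVD/μ = 815·1.86·0.27/0.00218 = 1.877e+05.
Re > 4000 → turbulent. ε/D = 2.7e-06/0.27 = 1e-05; Haaland: 1/√f = -1.8 log₁₀[6.6e-07 + 3.68e-05] = 7.969, so f = 0.01575.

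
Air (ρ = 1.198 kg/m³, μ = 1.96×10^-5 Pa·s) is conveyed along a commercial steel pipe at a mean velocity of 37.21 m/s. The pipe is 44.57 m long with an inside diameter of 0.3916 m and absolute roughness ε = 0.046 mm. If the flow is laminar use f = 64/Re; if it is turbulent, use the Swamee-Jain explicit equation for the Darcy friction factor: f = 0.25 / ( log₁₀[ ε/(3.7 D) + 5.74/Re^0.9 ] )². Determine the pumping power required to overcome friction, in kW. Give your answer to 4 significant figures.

P ≈ 5.874 kW

Reynolds number Re = ρVD/μ = 1.198 · 37.21 · 0.3916 / 1.96e-05 = 8.906e+05.
Re > 4000 → turbulent. Relative roughness ε/D = 4.6e-05/0.3916 = 0.000117. Swamee-Jain: f = 0.25/(log₁₀[0.000117/3.7 + 5.74/8.906e+05^0.9])² = 0.25/(log₁₀[3.17e-05 + 2.54e-05])² = 0.25/(-4.243)² = 0.01388.
Darcy-Weisbach: ΔP = f(L/D)(ρV²/2) = 0.01388·(44.57/0.3916)·(1.198·37.21²/2) = 0.01388·113.8·829.4 = 1311 Pa.
Q = V·A = 37.21·0.1204 = 4.482 m³/s.
Pumping power P = QΔP = 4.482·1311 = 5873.7 W = 5.874 kW.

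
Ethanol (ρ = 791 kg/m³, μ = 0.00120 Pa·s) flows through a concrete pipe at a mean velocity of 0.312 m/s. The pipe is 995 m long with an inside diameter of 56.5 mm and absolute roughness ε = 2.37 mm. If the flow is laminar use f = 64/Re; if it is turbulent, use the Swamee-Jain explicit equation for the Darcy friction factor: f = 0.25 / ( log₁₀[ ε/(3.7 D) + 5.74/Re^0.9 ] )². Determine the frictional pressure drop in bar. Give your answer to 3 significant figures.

Reynolds number Re = ρVD/μ = 791 · 0.312 · 0.0565 / 0.0012 = 1.162e+04.
Re > 4000 → turbulent. Relative roughness ε/D = 0.00237/0.0565 = 0.0419. Swamee-Jain: f = 0.25/(log₁₀[0.0419/3.7 + 5.74/1.162e+04^0.9])² = 0.25/(log₁₀[0.0113 + 0.00126])² = 0.25/(-1.9)² = 0.06927.
Darcy-Weisbach: ΔP = f(L/D)(ρV²/2) = 0.06927·(995/0.0565)·(791·0.312²/2) = 0.06927·1.761e+04·38.5 = 4.697e+04 Pa.
ΔP = 4.697e+04 Pa = 0.470 bar.

ΔP ≈ 0.470 bar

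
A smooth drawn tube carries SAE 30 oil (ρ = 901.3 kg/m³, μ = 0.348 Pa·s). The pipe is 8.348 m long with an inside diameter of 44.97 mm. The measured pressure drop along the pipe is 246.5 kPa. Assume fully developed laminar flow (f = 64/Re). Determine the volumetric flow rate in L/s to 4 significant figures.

For laminar flow, f = 64/Re with Re = ρVD/μ, so Darcy-Weisbach reduces to ΔP = 32μLV/D². Solving for V: V = ΔP·D²/(32μL) = 2.465e+05·(0.04497)²/(32·0.348·8.348) = 5.362 m/s.
Check: Re = ρVD/μ = 901.3·5.362·0.04497/0.348 = 624.5 < 2300, so the laminar assumption holds.
Q = V·A = 5.362·(π/4·0.04497²) = 0.008517 m³/s = 8.517 L/s.

Q ≈ 8.517 L/s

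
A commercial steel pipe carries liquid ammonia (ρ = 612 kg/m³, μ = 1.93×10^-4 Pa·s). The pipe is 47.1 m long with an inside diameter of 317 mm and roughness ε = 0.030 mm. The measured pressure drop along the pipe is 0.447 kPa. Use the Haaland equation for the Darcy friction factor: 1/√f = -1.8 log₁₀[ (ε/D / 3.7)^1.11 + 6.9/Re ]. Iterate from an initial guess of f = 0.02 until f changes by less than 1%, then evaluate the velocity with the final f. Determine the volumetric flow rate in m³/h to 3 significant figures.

Rearranging Darcy-Weisbach: V = √(2·ΔP·D/(f·L·ρ)). With ε/D = 3e-05/0.317 = 9.46e-05, iterate starting from f = 0.02:
  f = 0.02 → V = √(2·447·0.317/(0.02·47.1·612)) = 0.7011 m/s; Re = ρVD/μ = 7.048e+05; f → 0.01368
  f = 0.01368 → V = 0.8478 m/s; Re = 8.522e+05; f → 0.01343
  f = 0.01343 → V = 0.8555 m/s; Re = 8.6e+05; f → 0.01342
Converged (Δf/f < 1%). With the final f = 0.01342: V = √(2·447·0.317/(0.01342·47.1·612)) = 0.8559 m/s.
Q = V·A = 0.8559·(π/4·0.317²) = 0.06755 m³/s = 243 m³/h.

Q ≈ 243 m³/h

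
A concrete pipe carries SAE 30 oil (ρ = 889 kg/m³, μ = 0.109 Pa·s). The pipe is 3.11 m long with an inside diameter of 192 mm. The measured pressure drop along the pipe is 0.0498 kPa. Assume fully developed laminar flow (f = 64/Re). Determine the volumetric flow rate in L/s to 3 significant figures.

Q ≈ 4.90 L/s

For laminar flow, f = 64/Re with Re = ρVD/μ, so Darcy-Weisbach reduces to ΔP = 32μLV/D². Solving for V: V = ΔP·D²/(32μL) = 49.8·(0.192)²/(32·0.109·3.11) = 0.1692 m/s.
Check: Re = ρVD/μ = 889·0.1692·0.192/0.109 = 265 < 2300, so the laminar assumption holds.
Q = V·A = 0.1692·(π/4·0.192²) = 0.0049 m³/s = 4.90 L/s.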